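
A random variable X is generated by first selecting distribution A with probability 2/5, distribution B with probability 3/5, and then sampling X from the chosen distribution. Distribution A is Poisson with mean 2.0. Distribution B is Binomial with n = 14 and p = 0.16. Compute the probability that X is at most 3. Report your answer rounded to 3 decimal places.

0.838

Conditional on each component, P(X ≤ 3): A: 0.857123; B: 0.825829.
By total probability, P(X ≤ 3) = 0.4·0.857123 + 0.6·0.825829 = 0.838347.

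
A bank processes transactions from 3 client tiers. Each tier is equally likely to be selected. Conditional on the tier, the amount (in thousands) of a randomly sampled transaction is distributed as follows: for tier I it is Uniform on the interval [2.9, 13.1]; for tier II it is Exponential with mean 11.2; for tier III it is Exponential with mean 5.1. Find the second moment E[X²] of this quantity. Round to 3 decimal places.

For each component E[X²] = Var + (mean)², giving I: 72.67; II: 250.88; III: 52.02.
Overall E[X²] = 0.333333·72.67 + 0.333333·250.88 + 0.333333·52.02 = 125.19.

125.190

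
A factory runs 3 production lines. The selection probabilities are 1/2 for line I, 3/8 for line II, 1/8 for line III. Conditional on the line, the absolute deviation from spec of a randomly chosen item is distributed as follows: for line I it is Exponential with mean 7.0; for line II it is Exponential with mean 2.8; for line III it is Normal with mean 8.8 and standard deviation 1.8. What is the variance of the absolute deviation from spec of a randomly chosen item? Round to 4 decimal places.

33.0425

Per component, I: μ=7, E[X²]=98; II: μ=2.8, E[X²]=15.68; III: μ=8.8, E[X²]=80.68.
E[X] = 0.5·7 + 0.375·2.8 + 0.125·8.8 = 5.65.
E[X²] = 0.5·98 + 0.375·15.68 + 0.125·80.68 = 64.965.
Var(X) = E[X²] − (E[X])² = 64.965 − 31.9225 = 33.0425.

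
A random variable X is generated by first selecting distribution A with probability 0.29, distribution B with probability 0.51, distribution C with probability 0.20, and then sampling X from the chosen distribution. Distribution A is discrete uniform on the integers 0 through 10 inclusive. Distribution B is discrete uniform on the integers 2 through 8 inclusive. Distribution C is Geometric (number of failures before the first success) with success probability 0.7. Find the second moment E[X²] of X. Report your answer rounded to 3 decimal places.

For each component E[X²] = Var + (mean)², giving A: 35; B: 29; C: 0.795918.
Overall E[X²] = 0.29·35 + 0.51·29 + 0.2·0.795918 = 25.0992.

25.099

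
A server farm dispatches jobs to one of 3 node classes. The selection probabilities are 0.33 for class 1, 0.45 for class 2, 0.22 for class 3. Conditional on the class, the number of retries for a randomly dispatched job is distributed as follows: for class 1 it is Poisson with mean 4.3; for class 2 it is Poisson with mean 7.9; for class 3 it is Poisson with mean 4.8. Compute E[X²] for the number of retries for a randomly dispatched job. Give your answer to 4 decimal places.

For each component E[X²] = Var + (mean)², giving 1: 22.79; 2: 70.31; 3: 27.84.
Overall E[X²] = 0.33·22.79 + 0.45·70.31 + 0.22·27.84 = 45.285.

45.2850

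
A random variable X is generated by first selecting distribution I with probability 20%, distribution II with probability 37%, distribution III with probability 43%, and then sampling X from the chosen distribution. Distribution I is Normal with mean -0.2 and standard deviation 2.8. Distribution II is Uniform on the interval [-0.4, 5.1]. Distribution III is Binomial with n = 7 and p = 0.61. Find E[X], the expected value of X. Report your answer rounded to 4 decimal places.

Component means — I: -0.2; II: 2.35; III: 4.27.
E[X] = 0.2·-0.2 + 0.37·2.35 + 0.43·4.27 = 2.6656.

2.6656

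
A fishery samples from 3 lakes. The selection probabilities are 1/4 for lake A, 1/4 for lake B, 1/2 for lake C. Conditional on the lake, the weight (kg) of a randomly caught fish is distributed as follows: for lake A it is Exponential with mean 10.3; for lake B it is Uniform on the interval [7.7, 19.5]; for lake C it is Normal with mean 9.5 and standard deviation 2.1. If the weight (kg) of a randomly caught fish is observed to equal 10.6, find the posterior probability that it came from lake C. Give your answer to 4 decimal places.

Likelihoods f(10.6 | ·): A: 0.0346912; B: 0.0847458; C: 0.165619.
Posterior ∝ prior × likelihood. Numerator for C: 0.5·0.165619 = 0.0828096.
Normalizing constant: 0.25·0.0346912 + 0.25·0.0847458 + 0.5·0.165619 = 0.112669.
P(C | observation) = 0.0828096 / 0.112669 = 0.734982.

0.7350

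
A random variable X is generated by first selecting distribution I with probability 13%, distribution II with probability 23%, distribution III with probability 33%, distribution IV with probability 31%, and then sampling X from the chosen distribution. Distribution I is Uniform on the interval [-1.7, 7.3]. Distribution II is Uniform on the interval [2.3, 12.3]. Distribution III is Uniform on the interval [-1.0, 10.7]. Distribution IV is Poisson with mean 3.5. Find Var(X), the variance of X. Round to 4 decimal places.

10.1208

Per component, I: μ=2.8, E[X²]=14.59; II: μ=7.3, E[X²]=61.6233; III: μ=4.85, E[X²]=34.93; IV: μ=3.5, E[X²]=15.75.
E[X] = 0.13·2.8 + 0.23·7.3 + 0.33·4.85 + 0.31·3.5 = 4.7285.
E[X²] = 0.13·14.59 + 0.23·61.6233 + 0.33·34.93 + 0.31·15.75 = 32.4795.
Var(X) = E[X²] − (E[X])² = 32.4795 − 22.3587 = 10.1208.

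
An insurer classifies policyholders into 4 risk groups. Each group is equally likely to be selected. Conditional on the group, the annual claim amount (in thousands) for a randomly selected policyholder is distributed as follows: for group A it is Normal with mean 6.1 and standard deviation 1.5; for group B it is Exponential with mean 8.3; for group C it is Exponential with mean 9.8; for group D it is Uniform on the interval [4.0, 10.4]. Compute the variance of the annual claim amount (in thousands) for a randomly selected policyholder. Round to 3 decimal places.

44.521

Per component, A: μ=6.1, E[X²]=39.46; B: μ=8.3, E[X²]=137.78; C: μ=9.8, E[X²]=192.08; D: μ=7.2, E[X²]=55.2533.
E[X] = 0.25·6.1 + 0.25·8.3 + 0.25·9.8 + 0.25·7.2 = 7.85.
E[X²] = 0.25·39.46 + 0.25·137.78 + 0.25·192.08 + 0.25·55.2533 = 106.143.
Var(X) = E[X²] − (E[X])² = 106.143 − 61.6225 = 44.5208.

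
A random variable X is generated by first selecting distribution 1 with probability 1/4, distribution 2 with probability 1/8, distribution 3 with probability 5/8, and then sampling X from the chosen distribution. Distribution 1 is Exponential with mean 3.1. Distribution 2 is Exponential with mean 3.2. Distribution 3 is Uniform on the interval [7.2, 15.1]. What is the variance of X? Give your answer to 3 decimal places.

21.996

Per component, 1: μ=3.1, E[X²]=19.22; 2: μ=3.2, E[X²]=20.48; 3: μ=11.15, E[X²]=129.523.
E[X] = 0.25·3.1 + 0.125·3.2 + 0.625·11.15 = 8.14375.
E[X²] = 0.25·19.22 + 0.125·20.48 + 0.625·129.523 = 88.3171.
Var(X) = E[X²] − (E[X])² = 88.3171 − 66.3207 = 21.9964.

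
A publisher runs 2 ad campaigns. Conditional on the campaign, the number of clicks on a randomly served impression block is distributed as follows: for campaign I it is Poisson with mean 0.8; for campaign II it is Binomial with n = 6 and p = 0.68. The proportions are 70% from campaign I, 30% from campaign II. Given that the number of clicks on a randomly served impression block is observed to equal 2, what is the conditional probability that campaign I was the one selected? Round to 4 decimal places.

0.8218

Likelihoods P(X=2 | ·): I: 0.143785; II: 0.0727292.
Posterior ∝ prior × likelihood. Numerator for I: 0.7·0.143785 = 0.10065.
Normalizing constant: 0.7·0.143785 + 0.3·0.0727292 = 0.122468.
P(I | observation) = 0.10065 / 0.122468 = 0.821842.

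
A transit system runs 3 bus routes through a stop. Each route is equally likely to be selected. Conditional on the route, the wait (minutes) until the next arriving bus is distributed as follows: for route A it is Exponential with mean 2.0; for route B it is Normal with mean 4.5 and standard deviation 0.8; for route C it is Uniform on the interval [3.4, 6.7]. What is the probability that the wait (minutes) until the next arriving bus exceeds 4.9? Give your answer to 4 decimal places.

Conditional on each route, P(X > 4.9): A: 0.0862936; B: 0.308538; C: 0.545455.
By total probability, P(X > 4.9) = 0.333333·0.0862936 + 0.333333·0.308538 + 0.333333·0.545455 = 0.313429.

0.3134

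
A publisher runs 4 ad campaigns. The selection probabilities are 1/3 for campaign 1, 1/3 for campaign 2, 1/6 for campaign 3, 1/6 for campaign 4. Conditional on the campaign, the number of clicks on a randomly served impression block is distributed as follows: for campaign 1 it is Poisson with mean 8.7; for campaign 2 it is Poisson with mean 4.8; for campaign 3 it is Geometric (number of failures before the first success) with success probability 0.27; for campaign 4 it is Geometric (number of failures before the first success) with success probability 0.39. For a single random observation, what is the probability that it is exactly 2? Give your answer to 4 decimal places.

0.0819

Conditional on each campaign, P(X = 2): 1: 0.00630444; 2: 0.0948067; 3: 0.143883; 4: 0.145119.
By total probability, P(X = 2) = 0.333333·0.00630444 + 0.333333·0.0948067 + 0.166667·0.143883 + 0.166667·0.145119 = 0.0818707.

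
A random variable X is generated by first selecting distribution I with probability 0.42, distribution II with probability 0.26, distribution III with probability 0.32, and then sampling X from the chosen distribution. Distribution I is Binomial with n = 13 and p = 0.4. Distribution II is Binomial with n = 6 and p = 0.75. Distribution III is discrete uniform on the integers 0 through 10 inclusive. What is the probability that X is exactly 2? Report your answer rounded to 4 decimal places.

Conditional on each component, P(X = 2): I: 0.0452771; II: 0.032959; III: 0.0909091.
By total probability, P(X = 2) = 0.42·0.0452771 + 0.26·0.032959 + 0.32·0.0909091 = 0.0566766.

0.0567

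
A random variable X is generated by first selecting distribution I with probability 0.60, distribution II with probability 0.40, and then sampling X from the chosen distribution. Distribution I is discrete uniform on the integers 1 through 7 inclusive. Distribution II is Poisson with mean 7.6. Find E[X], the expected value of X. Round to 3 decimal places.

5.440

Component means — I: 4; II: 7.6.
E[X] = 0.6·4 + 0.4·7.6 = 5.44.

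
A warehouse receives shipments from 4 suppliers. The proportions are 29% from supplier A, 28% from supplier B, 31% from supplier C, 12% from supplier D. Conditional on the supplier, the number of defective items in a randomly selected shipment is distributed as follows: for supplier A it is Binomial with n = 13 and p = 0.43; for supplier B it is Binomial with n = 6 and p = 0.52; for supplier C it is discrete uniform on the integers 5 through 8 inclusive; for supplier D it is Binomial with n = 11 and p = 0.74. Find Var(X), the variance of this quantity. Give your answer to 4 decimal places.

4.7194

Per component, A: μ=5.59, E[X²]=34.4344; B: μ=3.12, E[X²]=11.232; C: μ=6.5, E[X²]=43.5; D: μ=8.14, E[X²]=68.376.
E[X] = 0.29·5.59 + 0.28·3.12 + 0.31·6.5 + 0.12·8.14 = 5.4865.
E[X²] = 0.29·34.4344 + 0.28·11.232 + 0.31·43.5 + 0.12·68.376 = 34.8211.
Var(X) = E[X²] − (E[X])² = 34.8211 − 30.1017 = 4.71937.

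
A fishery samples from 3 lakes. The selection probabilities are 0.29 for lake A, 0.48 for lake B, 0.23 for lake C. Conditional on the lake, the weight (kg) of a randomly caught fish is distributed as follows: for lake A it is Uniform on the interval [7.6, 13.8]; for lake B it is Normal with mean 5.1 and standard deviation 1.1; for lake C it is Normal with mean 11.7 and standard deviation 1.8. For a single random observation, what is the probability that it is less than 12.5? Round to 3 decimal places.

0.864

Conditional on each lake, P(X < 12.5): A: 0.790323; B: 1; C: 0.671639.
By total probability, P(X < 12.5) = 0.29·0.790323 + 0.48·1 + 0.23·0.671639 = 0.863671.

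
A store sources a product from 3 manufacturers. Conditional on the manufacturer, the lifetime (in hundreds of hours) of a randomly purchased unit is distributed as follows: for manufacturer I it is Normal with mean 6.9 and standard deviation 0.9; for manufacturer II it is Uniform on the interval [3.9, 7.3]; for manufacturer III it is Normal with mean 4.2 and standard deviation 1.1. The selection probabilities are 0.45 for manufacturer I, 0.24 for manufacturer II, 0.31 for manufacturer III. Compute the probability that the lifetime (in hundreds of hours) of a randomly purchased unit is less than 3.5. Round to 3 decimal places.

Conditional on each manufacturer, P(X < 3.5): I: 7.9117e-05; II: 0; III: 0.26227.
By total probability, P(X < 3.5) = 0.45·7.9117e-05 + 0.24·0 + 0.31·0.26227 = 0.0813392.

0.081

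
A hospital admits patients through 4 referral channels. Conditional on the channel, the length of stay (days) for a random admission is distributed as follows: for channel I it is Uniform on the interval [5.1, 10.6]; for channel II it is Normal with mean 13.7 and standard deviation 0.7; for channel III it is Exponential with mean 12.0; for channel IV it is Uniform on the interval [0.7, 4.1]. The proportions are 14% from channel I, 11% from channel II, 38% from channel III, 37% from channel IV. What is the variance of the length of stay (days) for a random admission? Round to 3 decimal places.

Per component, I: μ=7.85, E[X²]=64.1433; II: μ=13.7, E[X²]=188.18; III: μ=12, E[X²]=288; IV: μ=2.4, E[X²]=6.72333.
E[X] = 0.14·7.85 + 0.11·13.7 + 0.38·12 + 0.37·2.4 = 8.054.
E[X²] = 0.14·64.1433 + 0.11·188.18 + 0.38·288 + 0.37·6.72333 = 141.607.
Var(X) = E[X²] − (E[X])² = 141.607 − 64.8669 = 76.7406.

76.741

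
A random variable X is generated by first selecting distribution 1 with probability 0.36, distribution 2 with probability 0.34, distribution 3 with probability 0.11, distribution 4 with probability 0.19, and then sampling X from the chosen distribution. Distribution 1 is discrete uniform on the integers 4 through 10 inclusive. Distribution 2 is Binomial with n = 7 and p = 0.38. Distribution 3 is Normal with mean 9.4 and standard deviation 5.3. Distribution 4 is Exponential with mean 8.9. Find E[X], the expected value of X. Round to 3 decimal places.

Component means — 1: 7; 2: 2.66; 3: 9.4; 4: 8.9.
E[X] = 0.36·7 + 0.34·2.66 + 0.11·9.4 + 0.19·8.9 = 6.1494.

6.149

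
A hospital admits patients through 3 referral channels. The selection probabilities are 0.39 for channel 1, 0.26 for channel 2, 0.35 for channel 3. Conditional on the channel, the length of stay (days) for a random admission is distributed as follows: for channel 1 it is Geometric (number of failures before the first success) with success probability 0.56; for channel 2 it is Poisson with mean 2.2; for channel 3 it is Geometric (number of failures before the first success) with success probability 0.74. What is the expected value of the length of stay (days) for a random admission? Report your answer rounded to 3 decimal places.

Component means — 1: 0.785714; 2: 2.2; 3: 0.351351.
E[X] = 0.39·0.785714 + 0.26·2.2 + 0.35·0.351351 = 1.0014.

1.001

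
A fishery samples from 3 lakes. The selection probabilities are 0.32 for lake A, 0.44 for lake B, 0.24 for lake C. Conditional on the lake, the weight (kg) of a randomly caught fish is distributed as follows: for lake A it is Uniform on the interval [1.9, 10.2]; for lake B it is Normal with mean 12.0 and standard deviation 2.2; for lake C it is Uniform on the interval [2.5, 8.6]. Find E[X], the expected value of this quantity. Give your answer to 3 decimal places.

8.548

Component means — A: 6.05; B: 12; C: 5.55.
E[X] = 0.32·6.05 + 0.44·12 + 0.24·5.55 = 8.548.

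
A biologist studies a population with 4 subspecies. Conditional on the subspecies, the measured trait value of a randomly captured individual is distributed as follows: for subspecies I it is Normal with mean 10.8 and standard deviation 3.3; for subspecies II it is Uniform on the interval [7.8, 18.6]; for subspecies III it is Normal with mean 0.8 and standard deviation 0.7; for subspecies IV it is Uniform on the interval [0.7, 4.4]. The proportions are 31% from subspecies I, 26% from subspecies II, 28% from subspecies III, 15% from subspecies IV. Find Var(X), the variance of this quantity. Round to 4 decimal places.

Per component, I: μ=10.8, E[X²]=127.53; II: μ=13.2, E[X²]=183.96; III: μ=0.8, E[X²]=1.13; IV: μ=2.55, E[X²]=7.64333.
E[X] = 0.31·10.8 + 0.26·13.2 + 0.28·0.8 + 0.15·2.55 = 7.3865.
E[X²] = 0.31·127.53 + 0.26·183.96 + 0.28·1.13 + 0.15·7.64333 = 88.8268.
Var(X) = E[X²] − (E[X])² = 88.8268 − 54.5604 = 34.2664.

34.2664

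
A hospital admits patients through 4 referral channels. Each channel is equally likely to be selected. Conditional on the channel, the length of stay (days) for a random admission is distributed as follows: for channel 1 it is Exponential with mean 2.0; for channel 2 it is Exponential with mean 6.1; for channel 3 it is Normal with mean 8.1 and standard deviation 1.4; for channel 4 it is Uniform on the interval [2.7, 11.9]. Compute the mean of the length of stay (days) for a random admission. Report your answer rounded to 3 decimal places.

5.875

Component means — 1: 2; 2: 6.1; 3: 8.1; 4: 7.3.
E[X] = 0.25·2 + 0.25·6.1 + 0.25·8.1 + 0.25·7.3 = 5.875.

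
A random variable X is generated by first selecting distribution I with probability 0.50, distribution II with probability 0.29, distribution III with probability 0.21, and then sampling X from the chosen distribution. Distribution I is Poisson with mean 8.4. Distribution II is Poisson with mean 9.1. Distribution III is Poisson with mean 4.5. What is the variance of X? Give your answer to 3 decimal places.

10.741

Per component, I: μ=8.4, E[X²]=78.96; II: μ=9.1, E[X²]=91.91; III: μ=4.5, E[X²]=24.75.
E[X] = 0.5·8.4 + 0.29·9.1 + 0.21·4.5 = 7.784.
E[X²] = 0.5·78.96 + 0.29·91.91 + 0.21·24.75 = 71.3314.
Var(X) = E[X²] − (E[X])² = 71.3314 − 60.5907 = 10.7407.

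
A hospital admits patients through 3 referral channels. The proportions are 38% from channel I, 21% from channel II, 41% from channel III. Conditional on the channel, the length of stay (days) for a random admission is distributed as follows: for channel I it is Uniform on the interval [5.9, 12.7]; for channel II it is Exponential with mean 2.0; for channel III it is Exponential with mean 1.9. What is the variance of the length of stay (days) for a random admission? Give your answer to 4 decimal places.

Per component, I: μ=9.3, E[X²]=90.3433; II: μ=2, E[X²]=8; III: μ=1.9, E[X²]=7.22.
E[X] = 0.38·9.3 + 0.21·2 + 0.41·1.9 = 4.733.
E[X²] = 0.38·90.3433 + 0.21·8 + 0.41·7.22 = 38.9707.
Var(X) = E[X²] − (E[X])² = 38.9707 − 22.4013 = 16.5694.

16.5694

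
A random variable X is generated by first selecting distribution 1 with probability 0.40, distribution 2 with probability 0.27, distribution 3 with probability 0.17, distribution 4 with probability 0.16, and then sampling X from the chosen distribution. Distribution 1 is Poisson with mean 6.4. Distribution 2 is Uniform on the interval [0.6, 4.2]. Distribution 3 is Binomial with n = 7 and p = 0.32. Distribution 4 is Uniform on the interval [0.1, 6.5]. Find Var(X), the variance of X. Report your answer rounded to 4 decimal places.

7.2432

Per component, 1: μ=6.4, E[X²]=47.36; 2: μ=2.4, E[X²]=6.84; 3: μ=2.24, E[X²]=6.5408; 4: μ=3.3, E[X²]=14.3033.
E[X] = 0.4·6.4 + 0.27·2.4 + 0.17·2.24 + 0.16·3.3 = 4.1168.
E[X²] = 0.4·47.36 + 0.27·6.84 + 0.17·6.5408 + 0.16·14.3033 = 24.1913.
Var(X) = E[X²] − (E[X])² = 24.1913 − 16.948 = 7.24323.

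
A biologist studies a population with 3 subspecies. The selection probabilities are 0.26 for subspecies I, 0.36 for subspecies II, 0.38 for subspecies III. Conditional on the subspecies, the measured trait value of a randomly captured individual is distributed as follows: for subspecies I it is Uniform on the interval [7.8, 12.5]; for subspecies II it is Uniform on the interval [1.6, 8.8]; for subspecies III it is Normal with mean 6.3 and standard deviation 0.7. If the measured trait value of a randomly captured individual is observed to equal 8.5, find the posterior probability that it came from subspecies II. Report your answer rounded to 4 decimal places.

0.4679

Likelihoods f(8.5 | ·): I: 0.212766; II: 0.138889; III: 0.00408253.
Posterior ∝ prior × likelihood. Numerator for II: 0.36·0.138889 = 0.05.
Normalizing constant: 0.26·0.212766 + 0.36·0.138889 + 0.38·0.00408253 = 0.106871.
P(II | observation) = 0.05 / 0.106871 = 0.467856.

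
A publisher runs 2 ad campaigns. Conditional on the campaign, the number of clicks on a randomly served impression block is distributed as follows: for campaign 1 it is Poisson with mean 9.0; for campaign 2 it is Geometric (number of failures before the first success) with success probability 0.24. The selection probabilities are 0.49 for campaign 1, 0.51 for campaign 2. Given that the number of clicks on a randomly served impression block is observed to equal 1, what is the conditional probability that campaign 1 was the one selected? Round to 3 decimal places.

0.006

Likelihoods P(X=1 | ·): 1: 0.00111069; 2: 0.1824.
Posterior ∝ prior × likelihood. Numerator for 1: 0.49·0.00111069 = 0.000544237.
Normalizing constant: 0.49·0.00111069 + 0.51·0.1824 = 0.0935682.
P(1 | observation) = 0.000544237 / 0.0935682 = 0.00581647.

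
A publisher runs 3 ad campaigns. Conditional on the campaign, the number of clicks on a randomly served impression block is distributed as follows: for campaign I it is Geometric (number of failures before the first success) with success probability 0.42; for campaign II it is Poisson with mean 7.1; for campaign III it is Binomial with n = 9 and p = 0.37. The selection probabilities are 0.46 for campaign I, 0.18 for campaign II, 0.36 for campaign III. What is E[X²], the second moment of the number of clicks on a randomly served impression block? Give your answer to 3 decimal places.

17.489

For each component E[X²] = Var + (mean)², giving I: 5.19501; II: 57.51; III: 13.1868.
Overall E[X²] = 0.46·5.19501 + 0.18·57.51 + 0.36·13.1868 = 17.4888.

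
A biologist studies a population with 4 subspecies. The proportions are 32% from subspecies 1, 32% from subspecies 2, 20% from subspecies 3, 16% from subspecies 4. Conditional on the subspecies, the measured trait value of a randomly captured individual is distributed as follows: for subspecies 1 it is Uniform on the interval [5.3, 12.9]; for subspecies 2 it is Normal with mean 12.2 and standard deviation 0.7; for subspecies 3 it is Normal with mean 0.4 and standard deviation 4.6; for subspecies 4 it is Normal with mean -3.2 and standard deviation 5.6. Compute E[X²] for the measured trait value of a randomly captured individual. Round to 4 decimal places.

For each component E[X²] = Var + (mean)², giving 1: 87.6233; 2: 149.33; 3: 21.32; 4: 41.6.
Overall E[X²] = 0.32·87.6233 + 0.32·149.33 + 0.2·21.32 + 0.16·41.6 = 86.7451.

86.7451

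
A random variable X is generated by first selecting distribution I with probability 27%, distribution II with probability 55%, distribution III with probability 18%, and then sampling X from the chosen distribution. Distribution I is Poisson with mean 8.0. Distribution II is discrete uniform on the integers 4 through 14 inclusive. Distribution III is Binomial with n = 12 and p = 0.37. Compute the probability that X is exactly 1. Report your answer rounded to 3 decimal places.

Conditional on each component, P(X = 1): I: 0.0026837; II: 0; III: 0.0275505.
By total probability, P(X = 1) = 0.27·0.0026837 + 0.55·0 + 0.18·0.0275505 = 0.00568368.

0.006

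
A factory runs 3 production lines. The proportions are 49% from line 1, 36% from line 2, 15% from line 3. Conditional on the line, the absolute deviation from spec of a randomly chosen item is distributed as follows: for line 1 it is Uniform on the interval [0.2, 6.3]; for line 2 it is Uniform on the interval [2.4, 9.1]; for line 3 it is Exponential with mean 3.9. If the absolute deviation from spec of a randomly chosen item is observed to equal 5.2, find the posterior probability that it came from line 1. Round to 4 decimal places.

0.5571

Likelihoods f(5.2 | ·): 1: 0.163934; 2: 0.149254; 3: 0.067589.
Posterior ∝ prior × likelihood. Numerator for 1: 0.49·0.163934 = 0.0803279.
Normalizing constant: 0.49·0.163934 + 0.36·0.149254 + 0.15·0.067589 = 0.144198.
P(1 | observation) = 0.0803279 / 0.144198 = 0.557068.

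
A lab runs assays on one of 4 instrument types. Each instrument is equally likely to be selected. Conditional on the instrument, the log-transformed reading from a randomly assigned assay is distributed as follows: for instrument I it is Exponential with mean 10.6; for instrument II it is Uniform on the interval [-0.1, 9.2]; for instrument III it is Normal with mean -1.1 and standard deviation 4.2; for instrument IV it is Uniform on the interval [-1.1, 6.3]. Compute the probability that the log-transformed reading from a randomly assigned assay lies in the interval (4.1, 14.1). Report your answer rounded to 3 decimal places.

0.342

Conditional on each instrument, P(4.1 < X < 14.1): I: 0.414805; II: 0.548387; III: 0.107693; IV: 0.297297.
By total probability, P(4.1 < X < 14.1) = 0.25·0.414805 + 0.25·0.548387 + 0.25·0.107693 + 0.25·0.297297 = 0.342045.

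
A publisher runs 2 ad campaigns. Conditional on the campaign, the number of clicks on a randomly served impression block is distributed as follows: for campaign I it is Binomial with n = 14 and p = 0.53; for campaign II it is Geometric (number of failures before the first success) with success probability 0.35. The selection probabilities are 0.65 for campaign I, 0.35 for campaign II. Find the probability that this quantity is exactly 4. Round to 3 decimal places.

Conditional on each campaign, P(X = 4): I: 0.0415447; II: 0.0624772.
By total probability, P(X = 4) = 0.65·0.0415447 + 0.35·0.0624772 = 0.0488711.

0.049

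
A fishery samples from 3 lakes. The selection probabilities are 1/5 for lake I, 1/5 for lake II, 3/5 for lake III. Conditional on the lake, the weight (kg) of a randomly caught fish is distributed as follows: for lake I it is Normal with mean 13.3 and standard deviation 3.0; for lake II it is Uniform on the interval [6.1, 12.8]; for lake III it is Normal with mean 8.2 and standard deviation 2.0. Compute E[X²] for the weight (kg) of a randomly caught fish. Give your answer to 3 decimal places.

For each component E[X²] = Var + (mean)², giving I: 185.89; II: 93.0433; III: 71.24.
Overall E[X²] = 0.2·185.89 + 0.2·93.0433 + 0.6·71.24 = 98.5307.

98.531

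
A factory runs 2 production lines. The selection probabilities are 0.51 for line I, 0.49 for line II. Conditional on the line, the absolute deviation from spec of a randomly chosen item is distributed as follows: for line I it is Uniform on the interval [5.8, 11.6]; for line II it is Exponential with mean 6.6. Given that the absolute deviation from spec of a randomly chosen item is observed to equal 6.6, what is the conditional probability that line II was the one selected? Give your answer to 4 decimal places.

0.2370

Likelihoods f(6.6 | ·): I: 0.172414; II: 0.0557393.
Posterior ∝ prior × likelihood. Numerator for II: 0.49·0.0557393 = 0.0273123.
Normalizing constant: 0.51·0.172414 + 0.49·0.0557393 = 0.115243.
P(II | observation) = 0.0273123 / 0.115243 = 0.236997.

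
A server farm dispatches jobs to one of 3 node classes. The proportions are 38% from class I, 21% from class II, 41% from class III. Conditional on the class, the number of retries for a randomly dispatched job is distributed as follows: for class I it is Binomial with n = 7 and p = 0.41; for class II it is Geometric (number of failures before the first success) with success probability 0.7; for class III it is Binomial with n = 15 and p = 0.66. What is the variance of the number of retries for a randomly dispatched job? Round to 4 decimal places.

18.0514

Per component, I: μ=2.87, E[X²]=9.9302; II: μ=0.428571, E[X²]=0.795918; III: μ=9.9, E[X²]=101.376.
E[X] = 0.38·2.87 + 0.21·0.428571 + 0.41·9.9 = 5.2396.
E[X²] = 0.38·9.9302 + 0.21·0.795918 + 0.41·101.376 = 45.5048.
Var(X) = E[X²] − (E[X])² = 45.5048 − 27.4534 = 18.0514.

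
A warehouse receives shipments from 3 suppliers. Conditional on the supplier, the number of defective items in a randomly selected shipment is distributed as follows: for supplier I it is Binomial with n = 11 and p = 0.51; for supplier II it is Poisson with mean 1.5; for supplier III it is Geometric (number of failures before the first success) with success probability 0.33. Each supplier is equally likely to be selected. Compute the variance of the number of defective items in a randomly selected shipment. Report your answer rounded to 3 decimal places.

Per component, I: μ=5.61, E[X²]=34.221; II: μ=1.5, E[X²]=3.75; III: μ=2.0303, E[X²]=10.2746.
E[X] = 0.333333·5.61 + 0.333333·1.5 + 0.333333·2.0303 = 3.04677.
E[X²] = 0.333333·34.221 + 0.333333·3.75 + 0.333333·10.2746 = 16.0819.
Var(X) = E[X²] − (E[X])² = 16.0819 − 9.28279 = 6.79906.

6.799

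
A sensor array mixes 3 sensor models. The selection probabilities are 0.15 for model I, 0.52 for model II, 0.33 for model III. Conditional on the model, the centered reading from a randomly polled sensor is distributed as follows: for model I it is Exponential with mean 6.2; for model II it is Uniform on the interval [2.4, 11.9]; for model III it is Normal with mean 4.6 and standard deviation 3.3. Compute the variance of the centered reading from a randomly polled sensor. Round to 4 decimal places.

Per component, I: μ=6.2, E[X²]=76.88; II: μ=7.15, E[X²]=58.6433; III: μ=4.6, E[X²]=32.05.
E[X] = 0.15·6.2 + 0.52·7.15 + 0.33·4.6 = 6.166.
E[X²] = 0.15·76.88 + 0.52·58.6433 + 0.33·32.05 = 52.603.
Var(X) = E[X²] − (E[X])² = 52.603 − 38.0196 = 14.5835.

14.5835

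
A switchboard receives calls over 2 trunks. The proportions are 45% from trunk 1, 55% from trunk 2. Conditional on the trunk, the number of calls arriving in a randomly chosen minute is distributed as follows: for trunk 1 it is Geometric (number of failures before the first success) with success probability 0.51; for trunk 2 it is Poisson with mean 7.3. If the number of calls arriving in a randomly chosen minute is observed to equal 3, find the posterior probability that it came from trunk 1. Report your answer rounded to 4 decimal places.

0.5285

Likelihoods P(X=3 | ·): 1: 0.060001; 2: 0.0437993.
Posterior ∝ prior × likelihood. Numerator for 1: 0.45·0.060001 = 0.0270004.
Normalizing constant: 0.45·0.060001 + 0.55·0.0437993 = 0.0510901.
P(1 | observation) = 0.0270004 / 0.0510901 = 0.528487.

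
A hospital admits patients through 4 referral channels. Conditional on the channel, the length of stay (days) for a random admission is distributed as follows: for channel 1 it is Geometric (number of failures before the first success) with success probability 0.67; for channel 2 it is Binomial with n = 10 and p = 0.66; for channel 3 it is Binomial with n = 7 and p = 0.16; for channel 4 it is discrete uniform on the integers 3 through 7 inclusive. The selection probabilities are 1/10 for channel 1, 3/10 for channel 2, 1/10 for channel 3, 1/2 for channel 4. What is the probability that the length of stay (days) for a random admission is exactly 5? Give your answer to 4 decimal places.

Conditional on each channel, P(X = 5): 1: 0.00262207; 2: 0.143389; 3: 0.00155374; 4: 0.2.
By total probability, P(X = 5) = 0.1·0.00262207 + 0.3·0.143389 + 0.1·0.00155374 + 0.5·0.2 = 0.143434.

0.1434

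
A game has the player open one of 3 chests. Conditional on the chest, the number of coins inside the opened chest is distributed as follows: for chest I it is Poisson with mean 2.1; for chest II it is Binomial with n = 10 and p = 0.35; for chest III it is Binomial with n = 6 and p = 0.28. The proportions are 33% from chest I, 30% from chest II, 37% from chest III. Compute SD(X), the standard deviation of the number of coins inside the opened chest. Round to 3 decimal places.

Per component, I: μ=2.1, E[X²]=6.51; II: μ=3.5, E[X²]=14.525; III: μ=1.68, E[X²]=4.032.
E[X] = 0.33·2.1 + 0.3·3.5 + 0.37·1.68 = 2.3646.
E[X²] = 0.33·6.51 + 0.3·14.525 + 0.37·4.032 = 7.99764.
Var(X) = E[X²] − (E[X])² = 7.99764 − 5.59133 = 2.40631.
SD(X) = √2.40631 = 1.55123.

1.551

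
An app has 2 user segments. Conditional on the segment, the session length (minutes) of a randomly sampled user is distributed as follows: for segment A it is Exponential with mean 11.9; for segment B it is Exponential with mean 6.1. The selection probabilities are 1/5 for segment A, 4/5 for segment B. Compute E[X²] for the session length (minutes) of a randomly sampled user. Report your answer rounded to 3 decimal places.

For each component E[X²] = Var + (mean)², giving A: 283.22; B: 74.42.
Overall E[X²] = 0.2·283.22 + 0.8·74.42 = 116.18.

116.180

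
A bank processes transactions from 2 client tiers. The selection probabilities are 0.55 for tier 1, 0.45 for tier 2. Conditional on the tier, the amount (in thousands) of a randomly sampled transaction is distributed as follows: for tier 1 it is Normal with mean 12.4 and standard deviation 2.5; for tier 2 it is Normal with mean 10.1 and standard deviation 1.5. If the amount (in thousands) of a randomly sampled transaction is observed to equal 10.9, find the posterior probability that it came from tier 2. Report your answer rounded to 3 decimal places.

Likelihoods f(10.9 | ·): 1: 0.13329; 2: 0.230703.
Posterior ∝ prior × likelihood. Numerator for 2: 0.45·0.230703 = 0.103816.
Normalizing constant: 0.55·0.13329 + 0.45·0.230703 = 0.177126.
P(2 | observation) = 0.103816 / 0.177126 = 0.586116.

0.586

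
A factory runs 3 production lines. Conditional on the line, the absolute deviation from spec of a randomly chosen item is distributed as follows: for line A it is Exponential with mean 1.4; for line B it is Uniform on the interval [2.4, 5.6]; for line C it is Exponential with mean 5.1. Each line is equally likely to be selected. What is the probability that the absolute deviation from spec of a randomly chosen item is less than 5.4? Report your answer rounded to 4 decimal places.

Conditional on each line, P(X < 5.4): A: 0.978872; B: 0.9375; C: 0.653136.
By total probability, P(X < 5.4) = 0.333333·0.978872 + 0.333333·0.9375 + 0.333333·0.653136 = 0.856503.

0.8565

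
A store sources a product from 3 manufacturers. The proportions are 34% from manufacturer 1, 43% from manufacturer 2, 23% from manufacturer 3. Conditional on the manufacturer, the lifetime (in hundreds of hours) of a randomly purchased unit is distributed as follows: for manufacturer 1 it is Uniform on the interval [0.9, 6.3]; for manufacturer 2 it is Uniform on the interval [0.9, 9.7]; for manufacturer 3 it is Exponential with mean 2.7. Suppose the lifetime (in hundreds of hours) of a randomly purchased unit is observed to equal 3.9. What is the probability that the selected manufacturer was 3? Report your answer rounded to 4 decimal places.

Likelihoods f(3.9 | ·): 1: 0.185185; 2: 0.113636; 3: 0.0873619.
Posterior ∝ prior × likelihood. Numerator for 3: 0.23·0.0873619 = 0.0200932.
Normalizing constant: 0.34·0.185185 + 0.43·0.113636 + 0.23·0.0873619 = 0.13192.
P(3 | observation) = 0.0200932 / 0.13192 = 0.152314.

0.1523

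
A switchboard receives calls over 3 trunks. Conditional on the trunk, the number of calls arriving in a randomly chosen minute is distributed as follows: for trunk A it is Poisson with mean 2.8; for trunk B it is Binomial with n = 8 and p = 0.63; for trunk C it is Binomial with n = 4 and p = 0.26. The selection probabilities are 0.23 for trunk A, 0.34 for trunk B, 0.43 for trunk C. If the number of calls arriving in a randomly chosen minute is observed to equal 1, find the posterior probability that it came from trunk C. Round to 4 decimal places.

Likelihoods P(X=1 | ·): A: 0.170268; B: 0.00478457; C: 0.421433.
Posterior ∝ prior × likelihood. Numerator for C: 0.43·0.421433 = 0.181216.
Normalizing constant: 0.23·0.170268 + 0.34·0.00478457 + 0.43·0.421433 = 0.222005.
P(C | observation) = 0.181216 / 0.222005 = 0.816272.

0.8163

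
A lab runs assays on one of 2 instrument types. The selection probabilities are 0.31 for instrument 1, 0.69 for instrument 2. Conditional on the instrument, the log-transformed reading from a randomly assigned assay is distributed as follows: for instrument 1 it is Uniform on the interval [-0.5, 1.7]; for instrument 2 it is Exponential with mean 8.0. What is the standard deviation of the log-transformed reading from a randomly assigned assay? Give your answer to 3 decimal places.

7.483

Per component, 1: μ=0.6, E[X²]=0.763333; 2: μ=8, E[X²]=128.
E[X] = 0.31·0.6 + 0.69·8 = 5.706.
E[X²] = 0.31·0.763333 + 0.69·128 = 88.5566.
Var(X) = E[X²] − (E[X])² = 88.5566 − 32.5584 = 55.9982.
SD(X) = √55.9982 = 7.48319.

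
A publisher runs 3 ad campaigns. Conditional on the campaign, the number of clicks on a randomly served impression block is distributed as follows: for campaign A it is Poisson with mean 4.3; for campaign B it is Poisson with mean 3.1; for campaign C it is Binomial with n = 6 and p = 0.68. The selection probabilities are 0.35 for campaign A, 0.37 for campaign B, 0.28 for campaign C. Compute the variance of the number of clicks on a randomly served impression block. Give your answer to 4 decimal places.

3.3083

Per component, A: μ=4.3, E[X²]=22.79; B: μ=3.1, E[X²]=12.71; C: μ=4.08, E[X²]=17.952.
E[X] = 0.35·4.3 + 0.37·3.1 + 0.28·4.08 = 3.7944.
E[X²] = 0.35·22.79 + 0.37·12.71 + 0.28·17.952 = 17.7058.
Var(X) = E[X²] − (E[X])² = 17.7058 − 14.3975 = 3.30829.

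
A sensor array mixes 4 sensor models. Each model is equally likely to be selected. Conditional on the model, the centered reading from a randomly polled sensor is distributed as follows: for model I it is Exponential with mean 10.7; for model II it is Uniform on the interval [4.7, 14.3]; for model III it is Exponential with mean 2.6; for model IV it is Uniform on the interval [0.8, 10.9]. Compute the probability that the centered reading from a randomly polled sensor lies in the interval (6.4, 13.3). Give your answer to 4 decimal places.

Conditional on each model, P(6.4 < X < 13.3): I: 0.261318; II: 0.71875; III: 0.0792999; IV: 0.445545.
By total probability, P(6.4 < X < 13.3) = 0.25·0.261318 + 0.25·0.71875 + 0.25·0.0792999 + 0.25·0.445545 = 0.376228.

0.3762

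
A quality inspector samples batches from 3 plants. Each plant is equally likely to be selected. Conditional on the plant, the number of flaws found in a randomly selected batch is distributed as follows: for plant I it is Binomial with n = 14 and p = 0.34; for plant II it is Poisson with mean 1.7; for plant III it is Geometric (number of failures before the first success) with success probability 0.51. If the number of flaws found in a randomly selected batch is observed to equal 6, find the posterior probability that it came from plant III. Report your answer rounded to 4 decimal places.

0.0392

Likelihoods P(X=6 | ·): I: 0.167025; II: 0.00612436; III: 0.00705906.
Posterior ∝ prior × likelihood. Numerator for III: 0.333333·0.00705906 = 0.00235302.
Normalizing constant: 0.333333·0.167025 + 0.333333·0.00612436 + 0.333333·0.00705906 = 0.0600693.
P(III | observation) = 0.00235302 / 0.0600693 = 0.0391717.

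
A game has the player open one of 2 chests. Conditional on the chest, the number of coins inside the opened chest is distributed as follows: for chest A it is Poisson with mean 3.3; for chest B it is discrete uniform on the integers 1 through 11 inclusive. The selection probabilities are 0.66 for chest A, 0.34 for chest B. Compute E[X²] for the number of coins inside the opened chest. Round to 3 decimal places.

25.005

For each component E[X²] = Var + (mean)², giving A: 14.19; B: 46.
Overall E[X²] = 0.66·14.19 + 0.34·46 = 25.0054.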